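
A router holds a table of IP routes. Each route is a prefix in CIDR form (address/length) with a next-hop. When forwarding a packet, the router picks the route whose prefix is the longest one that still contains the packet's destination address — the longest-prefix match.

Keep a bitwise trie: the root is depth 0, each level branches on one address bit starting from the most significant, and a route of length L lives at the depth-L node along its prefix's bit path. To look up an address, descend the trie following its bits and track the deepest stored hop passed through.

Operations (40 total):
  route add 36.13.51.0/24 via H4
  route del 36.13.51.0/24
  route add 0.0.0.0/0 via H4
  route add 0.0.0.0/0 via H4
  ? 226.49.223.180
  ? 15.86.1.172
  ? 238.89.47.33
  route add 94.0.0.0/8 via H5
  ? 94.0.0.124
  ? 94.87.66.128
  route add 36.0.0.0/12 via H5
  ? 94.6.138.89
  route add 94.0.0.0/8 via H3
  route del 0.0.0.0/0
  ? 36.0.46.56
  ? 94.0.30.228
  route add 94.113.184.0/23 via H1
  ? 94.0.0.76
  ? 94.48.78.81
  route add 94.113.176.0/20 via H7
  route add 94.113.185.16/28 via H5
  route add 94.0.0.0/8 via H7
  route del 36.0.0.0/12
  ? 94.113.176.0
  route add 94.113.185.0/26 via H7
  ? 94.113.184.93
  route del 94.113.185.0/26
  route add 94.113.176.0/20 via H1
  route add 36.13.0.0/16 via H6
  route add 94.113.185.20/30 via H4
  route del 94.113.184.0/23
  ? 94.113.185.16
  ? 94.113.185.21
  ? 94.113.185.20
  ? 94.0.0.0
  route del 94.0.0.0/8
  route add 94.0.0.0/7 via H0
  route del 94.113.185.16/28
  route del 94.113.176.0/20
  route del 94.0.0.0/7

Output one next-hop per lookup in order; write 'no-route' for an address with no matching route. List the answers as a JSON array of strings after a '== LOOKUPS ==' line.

Process each operation:
  + 36.13.51.0/24 (H4) depth=24
  del 36.13.51.0/24 (clear depth 24)
  + 0.0.0.0/0 (H4) depth=0
  + 0.0.0.0/0 (H4) depth=0
  ? 226.49.223.180  path d0:H4  best=H4
  ? 15.86.1.172  path d0:H4→d1:-→d2:-  best=H4
  ? 238.89.47.33  path d0:H4  best=H4
  + 94.0.0.0/8 (H5) depth=8
  ? 94.0.0.124  path d0:H4→d1:-→d2:-→d3:-→d4:-→d5:-→d6:-→d7:-→d8:H5  best=H5
  ? 94.87.66.128  path d0:H4→d1:-→d2:-→d3:-→d4:-→d5:-→d6:-→d7:-→d8:H5  best=H5
  + 36.0.0.0/12 (H5) depth=12
  ? 94.6.138.89  path d0:H4→d1:-→d2:-→d3:-→d4:-→d5:-→d6:-→d7:-→d8:H5  best=H5
  + 94.0.0.0/8 (H3) depth=8
  del 0.0.0.0/0 (clear depth 0)
  ? 36.0.46.56  path d0:-→d1:-→d2:-→d3:-→d4:-→d5:-→d6:-→d7:-→d8:-→d9:-→d10:-→d11:-→d12:H5  best=H5
  ? 94.0.30.228  path d0:-→d1:-→d2:-→d3:-→d4:-→d5:-→d6:-→d7:-→d8:H3  best=H3
  + 94.113.184.0/23 (H1) depth=23
  ? 94.0.0.76  path d0:-→d1:-→d2:-→d3:-→d4:-→d5:-→d6:-→d7:-→d8:H3→d9:-  best=H3
  ? 94.48.78.81  path d0:-→d1:-→d2:-→d3:-→d4:-→d5:-→d6:-→d7:-→d8:H3→d9:-  best=H3
  + 94.113.176.0/20 (H7) depth=20
  + 94.113.185.16/28 (H5) depth=28
  + 94.0.0.0/8 (H7) depth=8
  del 36.0.0.0/12 (clear depth 12)
  ? 94.113.176.0  path d0:-→d1:-→d2:-→d3:-→d4:-→d5:-→d6:-→d7:-→d8:H7→d9:-→d10:-→d11:-→d12:-→d13:-→d14:-→d15:-→d16:-→d17:-→d18:-→d19:-→d20:H7  best=H7
  + 94.113.185.0/26 (H7) depth=26
  ? 94.113.184.93  path d0:-→d1:-→d2:-→d3:-→d4:-→d5:-→d6:-→d7:-→d8:H7→d9:-→d10:-→d11:-→d12:-→d13:-→d14:-→d15:-→d16:-→d17:-→d18:-→d19:-→d20:H7→d21:-→d22:-→d23:H1  best=H1
  del 94.113.185.0/26 (clear depth 26)
  + 94.113.176.0/20 (H1) depth=20
  + 36.13.0.0/16 (H6) depth=16
  + 94.113.185.20/30 (H4) depth=30
  del 94.113.184.0/23 (clear depth 23)
  ? 94.113.185.16  path d0:-→d1:-→d2:-→d3:-→d4:-→d5:-→d6:-→d7:-→d8:H7→d9:-→d10:-→d11:-→d12:-→d13:-→d14:-→d15:-→d16:-→d17:-→d18:-→d19:-→d20:H1→d21:-→d22:-→d23:-→d24:-→d25:-→d26:-→d27:-→d28:H5→d29:-  best=H5
  ? 94.113.185.21  path d0:-→d1:-→d2:-→d3:-→d4:-→d5:-→d6:-→d7:-→d8:H7→d9:-→d10:-→d11:-→d12:-→d13:-→d14:-→d15:-→d16:-→d17:-→d18:-→d19:-→d20:H1→d21:-→d22:-→d23:-→d24:-→d25:-→d26:-→d27:-→d28:H5→d29:-→d30:H4  best=H4
  ? 94.113.185.20  path d0:-→d1:-→d2:-→d3:-→d4:-→d5:-→d6:-→d7:-→d8:H7→d9:-→d10:-→d11:-→d12:-→d13:-→d14:-→d15:-→d16:-→d17:-→d18:-→d19:-→d20:H1→d21:-→d22:-→d23:-→d24:-→d25:-→d26:-→d27:-→d28:H5→d29:-→d30:H4  best=H4
  ? 94.0.0.0  path d0:-→d1:-→d2:-→d3:-→d4:-→d5:-→d6:-→d7:-→d8:H7→d9:-  best=H7
  del 94.0.0.0/8 (clear depth 8)
  + 94.0.0.0/7 (H0) depth=7
  del 94.113.185.16/28 (clear depth 28)
  del 94.113.176.0/20 (clear depth 20)
  del 94.0.0.0/7 (clear depth 7)

== LOOKUPS ==
["H4","H4","H4","H5","H5","H5","H5","H3","H3","H3","H7","H1","H5","H4","H4","H7"]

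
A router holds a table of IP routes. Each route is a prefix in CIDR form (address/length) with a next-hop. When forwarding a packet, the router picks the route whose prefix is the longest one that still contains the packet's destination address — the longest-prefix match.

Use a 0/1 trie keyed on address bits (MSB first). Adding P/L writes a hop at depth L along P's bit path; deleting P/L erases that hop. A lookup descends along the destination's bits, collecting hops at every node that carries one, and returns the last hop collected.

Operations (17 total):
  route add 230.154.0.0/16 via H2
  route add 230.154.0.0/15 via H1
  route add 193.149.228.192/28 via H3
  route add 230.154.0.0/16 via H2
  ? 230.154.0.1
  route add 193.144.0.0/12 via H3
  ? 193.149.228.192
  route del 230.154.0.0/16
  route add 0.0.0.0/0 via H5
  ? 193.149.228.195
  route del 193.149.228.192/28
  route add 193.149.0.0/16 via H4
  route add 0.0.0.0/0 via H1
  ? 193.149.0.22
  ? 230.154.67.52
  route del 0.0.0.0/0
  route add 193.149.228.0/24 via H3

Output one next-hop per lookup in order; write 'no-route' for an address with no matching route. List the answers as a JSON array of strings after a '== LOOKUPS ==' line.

Trace:
  add 230.154.0.0/16 -> H2 at depth 16
  add 230.154.0.0/15 -> H1 at depth 15
  add 193.149.228.192/28 -> H3 at depth 28
  add 230.154.0.0/16 -> H2 at depth 16
  ? 230.154.0.1  path d0:-→d1:-→d2:-→d3:-→d4:-→d5:-→d6:-→d7:-→d8:-→d9:-→d10:-→d11:-→d12:-→d13:-→d14:-→d15:H1→d16:H2  best=H2
  add 193.144.0.0/12 -> H3 at depth 12
  ? 193.149.228.192  path d0:-→d1:-→d2:-→d3:-→d4:-→d5:-→d6:-→d7:-→d8:-→d9:-→d10:-→d11:-→d12:H3→d13:-→d14:-→d15:-→d16:-→d17:-→d18:-→d19:-→d20:-→d21:-→d22:-→d23:-→d24:-→d25:-→d26:-→d27:-→d28:H3  best=H3
  - 230.154.0.0/16 clear@16
  add 0.0.0.0/0 -> H5 at depth 0
  ? 193.149.228.195  path d0:H5→d1:-→d2:-→d3:-→d4:-→d5:-→d6:-→d7:-→d8:-→d9:-→d10:-→d11:-→d12:H3→d13:-→d14:-→d15:-→d16:-→d17:-→d18:-→d19:-→d20:-→d21:-→d22:-→d23:-→d24:-→d25:-→d26:-→d27:-→d28:H3  best=H3
  - 193.149.228.192/28 clear@28
  add 193.149.0.0/16 -> H4 at depth 16
  add 0.0.0.0/0 -> H1 at depth 0
  ? 193.149.0.22  path d0:H1→d1:-→d2:-→d3:-→d4:-→d5:-→d6:-→d7:-→d8:-→d9:-→d10:-→d11:-→d12:H3→d13:-→d14:-→d15:-→d16:H4  best=H4
  ? 230.154.67.52  path d0:H1→d1:-→d2:-→d3:-→d4:-→d5:-→d6:-→d7:-→d8:-→d9:-→d10:-→d11:-→d12:-→d13:-→d14:-→d15:H1→d16:-  best=H1
  - 0.0.0.0/0 clear@0
  add 193.149.228.0/24 -> H3 at depth 24

== LOOKUPS ==
["H2","H3","H3","H4","H1"]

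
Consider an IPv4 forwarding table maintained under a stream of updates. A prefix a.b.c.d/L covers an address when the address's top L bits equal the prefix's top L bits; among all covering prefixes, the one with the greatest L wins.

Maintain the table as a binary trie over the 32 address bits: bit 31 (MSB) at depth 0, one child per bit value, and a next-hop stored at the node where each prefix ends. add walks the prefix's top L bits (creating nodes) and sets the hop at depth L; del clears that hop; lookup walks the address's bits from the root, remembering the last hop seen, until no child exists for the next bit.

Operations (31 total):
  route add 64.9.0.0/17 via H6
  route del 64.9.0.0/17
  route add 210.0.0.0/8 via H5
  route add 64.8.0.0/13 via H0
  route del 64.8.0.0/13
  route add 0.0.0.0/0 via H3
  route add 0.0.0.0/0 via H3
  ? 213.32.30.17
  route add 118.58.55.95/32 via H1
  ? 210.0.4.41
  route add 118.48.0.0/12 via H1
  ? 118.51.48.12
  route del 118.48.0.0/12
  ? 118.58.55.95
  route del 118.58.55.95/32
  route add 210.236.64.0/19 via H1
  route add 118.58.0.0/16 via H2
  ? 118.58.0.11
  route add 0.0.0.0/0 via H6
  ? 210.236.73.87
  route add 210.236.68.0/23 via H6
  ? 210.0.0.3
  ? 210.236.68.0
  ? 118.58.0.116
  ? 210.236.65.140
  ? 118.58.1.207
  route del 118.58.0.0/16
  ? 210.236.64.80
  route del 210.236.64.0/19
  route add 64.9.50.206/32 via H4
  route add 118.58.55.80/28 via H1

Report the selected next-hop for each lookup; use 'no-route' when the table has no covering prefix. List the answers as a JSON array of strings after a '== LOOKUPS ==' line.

Trace:
  + 64.9.0.0/17 (H6) depth=17
  - 64.9.0.0/17 clear@17
  + 210.0.0.0/8 (H5) depth=8
  + 64.8.0.0/13 (H0) depth=13
  - 64.8.0.0/13 clear@13
  + 0.0.0.0/0 (H3) depth=0
  + 0.0.0.0/0 (H3) depth=0
  lookup 213.32.30.17: bits 11010 walk d0:H3→d1:-→d2:-→d3:-→d4:-→d5:- -> H3
  + 118.58.55.95/32 (H1) depth=32
  lookup 210.0.4.41: bits 11010010 walk d0:H3→d1:-→d2:-→d3:-→d4:-→d5:-→d6:-→d7:-→d8:H5 -> H5
  + 118.48.0.0/12 (H1) depth=12
  lookup 118.51.48.12: bits 011101100011 walk d0:H3→d1:-→d2:-→d3:-→d4:-→d5:-→d6:-→d7:-→d8:-→d9:-→d10:-→d11:-→d12:H1 -> H1
  - 118.48.0.0/12 clear@12
  lookup 118.58.55.95: bits 01110110001110100011011101011111 walk d0:H3→d1:-→d2:-→d3:-→d4:-→d5:-→d6:-→d7:-→d8:-→d9:-→d10:-→d11:-→d12:-→d13:-→d14:-→d15:-→d16:-→d17:-→d18:-→d19:-→d20:-→d21:-→d22:-→d23:-→d24:-→d25:-→d26:-→d27:-→d28:-→d29:-→d30:-→d31:-→d32:H1 -> H1
  - 118.58.55.95/32 clear@32
  + 210.236.64.0/19 (H1) depth=19
  + 118.58.0.0/16 (H2) depth=16
  lookup 118.58.0.11: bits 011101100011101000 walk d0:H3→d1:-→d2:-→d3:-→d4:-→d5:-→d6:-→d7:-→d8:-→d9:-→d10:-→d11:-→d12:-→d13:-→d14:-→d15:-→d16:H2→d17:-→d18:- -> H2
  + 0.0.0.0/0 (H6) depth=0
  lookup 210.236.73.87: bits 1101001011101100010 walk d0:H6→d1:-→d2:-→d3:-→d4:-→d5:-→d6:-→d7:-→d8:H5→d9:-→d10:-→d11:-→d12:-→d13:-→d14:-→d15:-→d16:-→d17:-→d18:-→d19:H1 -> H1
  + 210.236.68.0/23 (H6) depth=23
  lookup 210.0.0.3: bits 11010010 walk d0:H6→d1:-→d2:-→d3:-→d4:-→d5:-→d6:-→d7:-→d8:H5 -> H5
  lookup 210.236.68.0: bits 11010010111011000100010 walk d0:H6→d1:-→d2:-→d3:-→d4:-→d5:-→d6:-→d7:-→d8:H5→d9:-→d10:-→d11:-→d12:-→d13:-→d14:-→d15:-→d16:-→d17:-→d18:-→d19:H1→d20:-→d21:-→d22:-→d23:H6 -> H6
  lookup 118.58.0.116: bits 011101100011101000 walk d0:H6→d1:-→d2:-→d3:-→d4:-→d5:-→d6:-→d7:-→d8:-→d9:-→d10:-→d11:-→d12:-→d13:-→d14:-→d15:-→d16:H2→d17:-→d18:- -> H2
  lookup 210.236.65.140: bits 110100101110110001000 walk d0:H6→d1:-→d2:-→d3:-→d4:-→d5:-→d6:-→d7:-→d8:H5→d9:-→d10:-→d11:-→d12:-→d13:-→d14:-→d15:-→d16:-→d17:-→d18:-→d19:H1→d20:-→d21:- -> H1
  lookup 118.58.1.207: bits 011101100011101000 walk d0:H6→d1:-→d2:-→d3:-→d4:-→d5:-→d6:-→d7:-→d8:-→d9:-→d10:-→d11:-→d12:-→d13:-→d14:-→d15:-→d16:H2→d17:-→d18:- -> H2
  - 118.58.0.0/16 clear@16
  lookup 210.236.64.80: bits 110100101110110001000 walk d0:H6→d1:-→d2:-→d3:-→d4:-→d5:-→d6:-→d7:-→d8:H5→d9:-→d10:-→d11:-→d12:-→d13:-→d14:-→d15:-→d16:-→d17:-→d18:-→d19:H1→d20:-→d21:- -> H1
  - 210.236.64.0/19 clear@19
  + 64.9.50.206/32 (H4) depth=32
  + 118.58.55.80/28 (H1) depth=28

== LOOKUPS ==
["H3","H5","H1","H1","H2","H1","H5","H6","H2","H1","H2","H1"]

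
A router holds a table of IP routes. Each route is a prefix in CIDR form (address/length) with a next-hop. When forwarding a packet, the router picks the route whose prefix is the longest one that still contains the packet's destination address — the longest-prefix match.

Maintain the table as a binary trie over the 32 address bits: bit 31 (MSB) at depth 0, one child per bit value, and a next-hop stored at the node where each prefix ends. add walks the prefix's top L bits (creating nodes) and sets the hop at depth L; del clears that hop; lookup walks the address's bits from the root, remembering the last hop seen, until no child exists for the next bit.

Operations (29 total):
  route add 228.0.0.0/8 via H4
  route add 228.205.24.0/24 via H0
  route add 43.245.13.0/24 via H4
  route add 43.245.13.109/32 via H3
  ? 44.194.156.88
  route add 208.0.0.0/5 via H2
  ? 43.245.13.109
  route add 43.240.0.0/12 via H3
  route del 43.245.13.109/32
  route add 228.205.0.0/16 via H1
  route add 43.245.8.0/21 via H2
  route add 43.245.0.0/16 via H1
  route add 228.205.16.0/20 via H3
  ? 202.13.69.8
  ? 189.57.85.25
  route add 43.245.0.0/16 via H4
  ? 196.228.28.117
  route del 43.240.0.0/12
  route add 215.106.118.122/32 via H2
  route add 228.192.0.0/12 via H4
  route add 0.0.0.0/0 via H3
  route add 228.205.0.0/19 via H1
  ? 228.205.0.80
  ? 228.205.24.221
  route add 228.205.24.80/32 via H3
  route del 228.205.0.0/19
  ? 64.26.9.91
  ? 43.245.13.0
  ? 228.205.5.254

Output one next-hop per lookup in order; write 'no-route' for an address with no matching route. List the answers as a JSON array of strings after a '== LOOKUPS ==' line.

Apply in order:
  add 228.0.0.0/8 -> H4 at depth 8
  add 228.205.24.0/24 -> H0 at depth 24
  add 43.245.13.0/24 -> H4 at depth 24
  add 43.245.13.109/32 -> H3 at depth 32
  ? 44.194.156.88  path d0:-→d1:-→d2:-→d3:-→d4:-→d5:-  best=no-route
  add 208.0.0.0/5 -> H2 at depth 5
  ? 43.245.13.109  path d0:-→d1:-→d2:-→d3:-→d4:-→d5:-→d6:-→d7:-→d8:-→d9:-→d10:-→d11:-→d12:-→d13:-→d14:-→d15:-→d16:-→d17:-→d18:-→d19:-→d20:-→d21:-→d22:-→d23:-→d24:H4→d25:-→d26:-→d27:-→d28:-→d29:-→d30:-→d31:-→d32:H3  best=H3
  add 43.240.0.0/12 -> H3 at depth 12
  - 43.245.13.109/32 clear@32
  add 228.205.0.0/16 -> H1 at depth 16
  add 43.245.8.0/21 -> H2 at depth 21
  add 43.245.0.0/16 -> H1 at depth 16
  add 228.205.16.0/20 -> H3 at depth 20
  ? 202.13.69.8  path d0:-→d1:-→d2:-→d3:-  best=no-route
  ? 189.57.85.25  path d0:-→d1:-  best=no-route
  add 43.245.0.0/16 -> H4 at depth 16
  ? 196.228.28.117  path d0:-→d1:-→d2:-→d3:-  best=no-route
  - 43.240.0.0/12 clear@12
  add 215.106.118.122/32 -> H2 at depth 32
  add 228.192.0.0/12 -> H4 at depth 12
  add 0.0.0.0/0 -> H3 at depth 0
  add 228.205.0.0/19 -> H1 at depth 19
  ? 228.205.0.80  path d0:H3→d1:-→d2:-→d3:-→d4:-→d5:-→d6:-→d7:-→d8:H4→d9:-→d10:-→d11:-→d12:H4→d13:-→d14:-→d15:-→d16:H1→d17:-→d18:-→d19:H1  best=H1
  ? 228.205.24.221  path d0:H3→d1:-→d2:-→d3:-→d4:-→d5:-→d6:-→d7:-→d8:H4→d9:-→d10:-→d11:-→d12:H4→d13:-→d14:-→d15:-→d16:H1→d17:-→d18:-→d19:H1→d20:H3→d21:-→d22:-→d23:-→d24:H0  best=H0
  add 228.205.24.80/32 -> H3 at depth 32
  - 228.205.0.0/19 clear@19
  ? 64.26.9.91  path d0:H3→d1:-  best=H3
  ? 43.245.13.0  path d0:H3→d1:-→d2:-→d3:-→d4:-→d5:-→d6:-→d7:-→d8:-→d9:-→d10:-→d11:-→d12:-→d13:-→d14:-→d15:-→d16:H4→d17:-→d18:-→d19:-→d20:-→d21:H2→d22:-→d23:-→d24:H4→d25:-  best=H4
  ? 228.205.5.254  path d0:H3→d1:-→d2:-→d3:-→d4:-→d5:-→d6:-→d7:-→d8:H4→d9:-→d10:-→d11:-→d12:H4→d13:-→d14:-→d15:-→d16:H1→d17:-→d18:-→d19:-  best=H1

== LOOKUPS ==
["no-route","H3","no-route","no-route","no-route","H1","H0","H3","H4","H1"]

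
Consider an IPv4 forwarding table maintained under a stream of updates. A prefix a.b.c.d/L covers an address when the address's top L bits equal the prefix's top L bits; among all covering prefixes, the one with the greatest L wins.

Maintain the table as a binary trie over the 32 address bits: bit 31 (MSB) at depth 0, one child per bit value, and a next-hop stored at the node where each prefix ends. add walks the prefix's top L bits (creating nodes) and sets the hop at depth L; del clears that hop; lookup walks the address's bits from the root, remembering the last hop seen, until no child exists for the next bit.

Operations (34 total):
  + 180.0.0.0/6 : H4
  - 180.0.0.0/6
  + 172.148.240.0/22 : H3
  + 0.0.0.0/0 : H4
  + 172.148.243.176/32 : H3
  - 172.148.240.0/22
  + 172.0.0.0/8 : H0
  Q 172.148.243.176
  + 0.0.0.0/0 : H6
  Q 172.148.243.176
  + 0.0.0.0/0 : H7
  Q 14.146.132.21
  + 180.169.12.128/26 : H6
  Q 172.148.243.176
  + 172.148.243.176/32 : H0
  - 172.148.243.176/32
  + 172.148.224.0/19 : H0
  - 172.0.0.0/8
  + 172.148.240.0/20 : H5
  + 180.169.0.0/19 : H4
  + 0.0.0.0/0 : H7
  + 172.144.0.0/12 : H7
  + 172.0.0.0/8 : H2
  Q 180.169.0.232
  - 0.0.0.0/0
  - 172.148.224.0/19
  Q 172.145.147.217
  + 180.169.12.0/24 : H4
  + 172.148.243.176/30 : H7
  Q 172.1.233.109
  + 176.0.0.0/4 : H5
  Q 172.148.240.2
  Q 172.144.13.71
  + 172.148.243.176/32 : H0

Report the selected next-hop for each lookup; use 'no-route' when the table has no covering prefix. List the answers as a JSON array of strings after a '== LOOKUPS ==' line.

Process each operation:
  add 180.0.0.0/6 -> H4 at depth 6
  del 180.0.0.0/6 (clear depth 6)
  add 172.148.240.0/22 -> H3 at depth 22
  add 0.0.0.0/0 -> H4 at depth 0
  add 172.148.243.176/32 -> H3 at depth 32
  del 172.148.240.0/22 (clear depth 22)
  add 172.0.0.0/8 -> H0 at depth 8
  Q 172.148.243.176: descend 10101100100101001111001110110000 ; hops seen [H4,H0,H3] ; pick H3
  add 0.0.0.0/0 -> H6 at depth 0
  Q 172.148.243.176: descend 10101100100101001111001110110000 ; hops seen [H6,H0,H3] ; pick H3
  add 0.0.0.0/0 -> H7 at depth 0
  Q 14.146.132.21: descend ε ; hops seen [H7] ; pick H7
  add 180.169.12.128/26 -> H6 at depth 26
  Q 172.148.243.176: descend 10101100100101001111001110110000 ; hops seen [H7,H0,H3] ; pick H3
  add 172.148.243.176/32 -> H0 at depth 32
  del 172.148.243.176/32 (clear depth 32)
  add 172.148.224.0/19 -> H0 at depth 19
  del 172.0.0.0/8 (clear depth 8)
  add 172.148.240.0/20 -> H5 at depth 20
  add 180.169.0.0/19 -> H4 at depth 19
  add 0.0.0.0/0 -> H7 at depth 0
  add 172.144.0.0/12 -> H7 at depth 12
  add 172.0.0.0/8 -> H2 at depth 8
  Q 180.169.0.232: descend 10110100101010010000 ; hops seen [H7,H4] ; pick H4
  del 0.0.0.0/0 (clear depth 0)
  del 172.148.224.0/19 (clear depth 19)
  Q 172.145.147.217: descend 1010110010010 ; hops seen [H2,H7] ; pick H7
  add 180.169.12.0/24 -> H4 at depth 24
  add 172.148.243.176/30 -> H7 at depth 30
  Q 172.1.233.109: descend 10101100 ; hops seen [H2] ; pick H2
  add 176.0.0.0/4 -> H5 at depth 4
  Q 172.148.240.2: descend 1010110010010100111100 ; hops seen [H2,H7,H5] ; pick H5
  Q 172.144.13.71: descend 1010110010010 ; hops seen [H2,H7] ; pick H7
  add 172.148.243.176/32 -> H0 at depth 32

== LOOKUPS ==
["H3","H3","H7","H3","H4","H7","H2","H5","H7"]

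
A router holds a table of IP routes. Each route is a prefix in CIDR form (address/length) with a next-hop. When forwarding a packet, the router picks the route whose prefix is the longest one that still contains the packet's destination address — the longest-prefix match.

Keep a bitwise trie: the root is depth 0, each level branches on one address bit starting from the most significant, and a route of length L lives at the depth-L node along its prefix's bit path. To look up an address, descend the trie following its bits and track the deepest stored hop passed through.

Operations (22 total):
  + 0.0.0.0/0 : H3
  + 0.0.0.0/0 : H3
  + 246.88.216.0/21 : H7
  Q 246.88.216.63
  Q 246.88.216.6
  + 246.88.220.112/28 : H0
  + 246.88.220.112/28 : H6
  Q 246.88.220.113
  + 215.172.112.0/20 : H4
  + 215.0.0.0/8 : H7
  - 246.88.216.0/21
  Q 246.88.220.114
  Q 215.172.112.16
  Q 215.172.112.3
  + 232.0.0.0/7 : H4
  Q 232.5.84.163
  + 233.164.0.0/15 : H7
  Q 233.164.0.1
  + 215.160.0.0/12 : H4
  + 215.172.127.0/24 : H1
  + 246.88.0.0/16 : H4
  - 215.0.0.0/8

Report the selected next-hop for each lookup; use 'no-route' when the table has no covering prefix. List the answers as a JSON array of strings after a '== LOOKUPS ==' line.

Apply in order:
  add 0.0.0.0/0 -> H3 at depth 0
  add 0.0.0.0/0 -> H3 at depth 0
  add 246.88.216.0/21 -> H7 at depth 21
  Q 246.88.216.63: descend 111101100101100011011 ; hops seen [H3,H7] ; pick H7
  Q 246.88.216.6: descend 111101100101100011011 ; hops seen [H3,H7] ; pick H7
  add 246.88.220.112/28 -> H0 at depth 28
  add 246.88.220.112/28 -> H6 at depth 28
  Q 246.88.220.113: descend 1111011001011000110111000111 ; hops seen [H3,H7,H6] ; pick H6
  add 215.172.112.0/20 -> H4 at depth 20
  add 215.0.0.0/8 -> H7 at depth 8
  del 246.88.216.0/21 (clear depth 21)
  Q 246.88.220.114: descend 1111011001011000110111000111 ; hops seen [H3,H6] ; pick H6
  Q 215.172.112.16: descend 11010111101011000111 ; hops seen [H3,H7,H4] ; pick H4
  Q 215.172.112.3: descend 11010111101011000111 ; hops seen [H3,H7,H4] ; pick H4
  add 232.0.0.0/7 -> H4 at depth 7
  Q 232.5.84.163: descend 1110100 ; hops seen [H3,H4] ; pick H4
  add 233.164.0.0/15 -> H7 at depth 15
  Q 233.164.0.1: descend 111010011010010 ; hops seen [H3,H4,H7] ; pick H7
  add 215.160.0.0/12 -> H4 at depth 12
  add 215.172.127.0/24 -> H1 at depth 24
  add 246.88.0.0/16 -> H4 at depth 16
  del 215.0.0.0/8 (clear depth 8)

== LOOKUPS ==
["H7","H7","H6","H6","H4","H4","H4","H7"]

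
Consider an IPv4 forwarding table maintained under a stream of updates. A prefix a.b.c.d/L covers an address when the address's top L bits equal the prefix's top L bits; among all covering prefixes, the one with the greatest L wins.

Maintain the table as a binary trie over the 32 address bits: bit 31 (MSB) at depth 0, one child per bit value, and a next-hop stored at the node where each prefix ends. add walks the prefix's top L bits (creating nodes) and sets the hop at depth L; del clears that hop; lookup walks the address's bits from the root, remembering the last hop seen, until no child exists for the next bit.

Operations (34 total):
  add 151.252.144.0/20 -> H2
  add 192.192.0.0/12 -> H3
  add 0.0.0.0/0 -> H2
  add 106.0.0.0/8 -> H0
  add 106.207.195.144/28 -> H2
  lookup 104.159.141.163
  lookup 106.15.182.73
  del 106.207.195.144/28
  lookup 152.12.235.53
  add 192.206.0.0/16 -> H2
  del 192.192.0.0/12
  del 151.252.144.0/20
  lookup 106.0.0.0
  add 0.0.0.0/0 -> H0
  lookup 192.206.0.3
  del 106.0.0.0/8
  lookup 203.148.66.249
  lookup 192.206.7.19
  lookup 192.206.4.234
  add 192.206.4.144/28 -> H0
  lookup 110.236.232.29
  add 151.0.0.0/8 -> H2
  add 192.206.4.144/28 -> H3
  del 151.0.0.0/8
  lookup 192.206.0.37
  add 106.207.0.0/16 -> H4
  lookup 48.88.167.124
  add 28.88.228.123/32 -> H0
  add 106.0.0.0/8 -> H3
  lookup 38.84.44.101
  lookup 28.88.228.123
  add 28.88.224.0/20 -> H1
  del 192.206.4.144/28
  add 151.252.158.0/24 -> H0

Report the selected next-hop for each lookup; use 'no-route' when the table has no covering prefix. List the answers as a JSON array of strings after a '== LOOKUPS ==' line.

Apply in order:
  add 151.252.144.0/20 -> H2 at depth 20
  add 192.192.0.0/12 -> H3 at depth 12
  add 0.0.0.0/0 -> H2 at depth 0
  add 106.0.0.0/8 -> H0 at depth 8
  add 106.207.195.144/28 -> H2 at depth 28
  ? 104.159.141.163  path d0:H2→d1:-→d2:-→d3:-→d4:-→d5:-→d6:-  best=H2
  ? 106.15.182.73  path d0:H2→d1:-→d2:-→d3:-→d4:-→d5:-→d6:-→d7:-→d8:H0  best=H0
  del 106.207.195.144/28 (clear depth 28)
  ? 152.12.235.53  path d0:H2→d1:-→d2:-→d3:-→d4:-  best=H2
  add 192.206.0.0/16 -> H2 at depth 16
  del 192.192.0.0/12 (clear depth 12)
  del 151.252.144.0/20 (clear depth 20)
  ? 106.0.0.0  path d0:H2→d1:-→d2:-→d3:-→d4:-→d5:-→d6:-→d7:-→d8:H0  best=H0
  add 0.0.0.0/0 -> H0 at depth 0
  ? 192.206.0.3  path d0:H0→d1:-→d2:-→d3:-→d4:-→d5:-→d6:-→d7:-→d8:-→d9:-→d10:-→d11:-→d12:-→d13:-→d14:-→d15:-→d16:H2  best=H2
  del 106.0.0.0/8 (clear depth 8)
  ? 203.148.66.249  path d0:H0→d1:-→d2:-→d3:-→d4:-  best=H0
  ? 192.206.7.19  path d0:H0→d1:-→d2:-→d3:-→d4:-→d5:-→d6:-→d7:-→d8:-→d9:-→d10:-→d11:-→d12:-→d13:-→d14:-→d15:-→d16:H2  best=H2
  ? 192.206.4.234  path d0:H0→d1:-→d2:-→d3:-→d4:-→d5:-→d6:-→d7:-→d8:-→d9:-→d10:-→d11:-→d12:-→d13:-→d14:-→d15:-→d16:H2  best=H2
  add 192.206.4.144/28 -> H0 at depth 28
  ? 110.236.232.29  path d0:H0→d1:-→d2:-→d3:-→d4:-→d5:-  best=H0
  add 151.0.0.0/8 -> H2 at depth 8
  add 192.206.4.144/28 -> H3 at depth 28
  del 151.0.0.0/8 (clear depth 8)
  ? 192.206.0.37  path d0:H0→d1:-→d2:-→d3:-→d4:-→d5:-→d6:-→d7:-→d8:-→d9:-→d10:-→d11:-→d12:-→d13:-→d14:-→d15:-→d16:H2→d17:-→d18:-→d19:-→d20:-→d21:-  best=H2
  add 106.207.0.0/16 -> H4 at depth 16
  ? 48.88.167.124  path d0:H0→d1:-  best=H0
  add 28.88.228.123/32 -> H0 at depth 32
  add 106.0.0.0/8 -> H3 at depth 8
  ? 38.84.44.101  path d0:H0→d1:-→d2:-  best=H0
  ? 28.88.228.123  path d0:H0→d1:-→d2:-→d3:-→d4:-→d5:-→d6:-→d7:-→d8:-→d9:-→d10:-→d11:-→d12:-→d13:-→d14:-→d15:-→d16:-→d17:-→d18:-→d19:-→d20:-→d21:-→d22:-→d23:-→d24:-→d25:-→d26:-→d27:-→d28:-→d29:-→d30:-→d31:-→d32:H0  best=H0
  add 28.88.224.0/20 -> H1 at depth 20
  del 192.206.4.144/28 (clear depth 28)
  add 151.252.158.0/24 -> H0 at depth 24

== LOOKUPS ==
["H2","H0","H2","H0","H2","H0","H2","H2","H0","H2","H0","H0","H0"]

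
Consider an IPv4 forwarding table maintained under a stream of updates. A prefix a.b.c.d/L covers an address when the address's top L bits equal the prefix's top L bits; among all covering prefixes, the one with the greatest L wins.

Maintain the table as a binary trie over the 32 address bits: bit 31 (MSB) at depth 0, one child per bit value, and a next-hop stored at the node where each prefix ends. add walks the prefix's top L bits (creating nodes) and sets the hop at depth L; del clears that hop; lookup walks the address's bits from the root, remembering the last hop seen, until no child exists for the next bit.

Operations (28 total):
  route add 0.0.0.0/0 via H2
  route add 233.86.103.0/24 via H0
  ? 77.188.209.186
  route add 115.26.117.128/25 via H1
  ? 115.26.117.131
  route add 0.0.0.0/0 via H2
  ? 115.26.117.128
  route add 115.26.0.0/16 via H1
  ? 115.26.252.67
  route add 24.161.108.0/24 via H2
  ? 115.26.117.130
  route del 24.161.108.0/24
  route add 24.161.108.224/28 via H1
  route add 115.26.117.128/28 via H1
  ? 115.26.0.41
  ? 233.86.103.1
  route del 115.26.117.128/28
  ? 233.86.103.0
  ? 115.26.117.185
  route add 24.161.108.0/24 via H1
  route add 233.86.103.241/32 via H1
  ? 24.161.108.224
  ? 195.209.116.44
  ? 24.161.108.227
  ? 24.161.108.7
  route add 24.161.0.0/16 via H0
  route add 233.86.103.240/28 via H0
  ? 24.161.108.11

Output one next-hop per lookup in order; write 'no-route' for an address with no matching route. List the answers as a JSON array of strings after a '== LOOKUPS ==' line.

Apply in order:
  add 0.0.0.0/0 -> H2 at depth 0
  add 233.86.103.0/24 -> H0 at depth 24
  ? 77.188.209.186  path d0:H2  best=H2
  add 115.26.117.128/25 -> H1 at depth 25
  ? 115.26.117.131  path d0:H2→d1:-→d2:-→d3:-→d4:-→d5:-→d6:-→d7:-→d8:-→d9:-→d10:-→d11:-→d12:-→d13:-→d14:-→d15:-→d16:-→d17:-→d18:-→d19:-→d20:-→d21:-→d22:-→d23:-→d24:-→d25:H1  best=H1
  add 0.0.0.0/0 -> H2 at depth 0
  ? 115.26.117.128  path d0:H2→d1:-→d2:-→d3:-→d4:-→d5:-→d6:-→d7:-→d8:-→d9:-→d10:-→d11:-→d12:-→d13:-→d14:-→d15:-→d16:-→d17:-→d18:-→d19:-→d20:-→d21:-→d22:-→d23:-→d24:-→d25:H1  best=H1
  add 115.26.0.0/16 -> H1 at depth 16
  ? 115.26.252.67  path d0:H2→d1:-→d2:-→d3:-→d4:-→d5:-→d6:-→d7:-→d8:-→d9:-→d10:-→d11:-→d12:-→d13:-→d14:-→d15:-→d16:H1  best=H1
  add 24.161.108.0/24 -> H2 at depth 24
  ? 115.26.117.130  path d0:H2→d1:-→d2:-→d3:-→d4:-→d5:-→d6:-→d7:-→d8:-→d9:-→d10:-→d11:-→d12:-→d13:-→d14:-→d15:-→d16:H1→d17:-→d18:-→d19:-→d20:-→d21:-→d22:-→d23:-→d24:-→d25:H1  best=H1
  - 24.161.108.0/24 clear@24
  add 24.161.108.224/28 -> H1 at depth 28
  add 115.26.117.128/28 -> H1 at depth 28
  ? 115.26.0.41  path d0:H2→d1:-→d2:-→d3:-→d4:-→d5:-→d6:-→d7:-→d8:-→d9:-→d10:-→d11:-→d12:-→d13:-→d14:-→d15:-→d16:H1→d17:-  best=H1
  ? 233.86.103.1  path d0:H2→d1:-→d2:-→d3:-→d4:-→d5:-→d6:-→d7:-→d8:-→d9:-→d10:-→d11:-→d12:-→d13:-→d14:-→d15:-→d16:-→d17:-→d18:-→d19:-→d20:-→d21:-→d22:-→d23:-→d24:H0  best=H0
  - 115.26.117.128/28 clear@28
  ? 233.86.103.0  path d0:H2→d1:-→d2:-→d3:-→d4:-→d5:-→d6:-→d7:-→d8:-→d9:-→d10:-→d11:-→d12:-→d13:-→d14:-→d15:-→d16:-→d17:-→d18:-→d19:-→d20:-→d21:-→d22:-→d23:-→d24:H0  best=H0
  ? 115.26.117.185  path d0:H2→d1:-→d2:-→d3:-→d4:-→d5:-→d6:-→d7:-→d8:-→d9:-→d10:-→d11:-→d12:-→d13:-→d14:-→d15:-→d16:H1→d17:-→d18:-→d19:-→d20:-→d21:-→d22:-→d23:-→d24:-→d25:H1→d26:-  best=H1
  add 24.161.108.0/24 -> H1 at depth 24
  add 233.86.103.241/32 -> H1 at depth 32
  ? 24.161.108.224  path d0:H2→d1:-→d2:-→d3:-→d4:-→d5:-→d6:-→d7:-→d8:-→d9:-→d10:-→d11:-→d12:-→d13:-→d14:-→d15:-→d16:-→d17:-→d18:-→d19:-→d20:-→d21:-→d22:-→d23:-→d24:H1→d25:-→d26:-→d27:-→d28:H1  best=H1
  ? 195.209.116.44  path d0:H2→d1:-→d2:-  best=H2
  ? 24.161.108.227  path d0:H2→d1:-→d2:-→d3:-→d4:-→d5:-→d6:-→d7:-→d8:-→d9:-→d10:-→d11:-→d12:-→d13:-→d14:-→d15:-→d16:-→d17:-→d18:-→d19:-→d20:-→d21:-→d22:-→d23:-→d24:H1→d25:-→d26:-→d27:-→d28:H1  best=H1
  ? 24.161.108.7  path d0:H2→d1:-→d2:-→d3:-→d4:-→d5:-→d6:-→d7:-→d8:-→d9:-→d10:-→d11:-→d12:-→d13:-→d14:-→d15:-→d16:-→d17:-→d18:-→d19:-→d20:-→d21:-→d22:-→d23:-→d24:H1  best=H1
  add 24.161.0.0/16 -> H0 at depth 16
  add 233.86.103.240/28 -> H0 at depth 28
  ? 24.161.108.11  path d0:H2→d1:-→d2:-→d3:-→d4:-→d5:-→d6:-→d7:-→d8:-→d9:-→d10:-→d11:-→d12:-→d13:-→d14:-→d15:-→d16:H0→d17:-→d18:-→d19:-→d20:-→d21:-→d22:-→d23:-→d24:H1  best=H1

== LOOKUPS ==
["H2","H1","H1","H1","H1","H1","H0","H0","H1","H1","H2","H1","H1","H1"]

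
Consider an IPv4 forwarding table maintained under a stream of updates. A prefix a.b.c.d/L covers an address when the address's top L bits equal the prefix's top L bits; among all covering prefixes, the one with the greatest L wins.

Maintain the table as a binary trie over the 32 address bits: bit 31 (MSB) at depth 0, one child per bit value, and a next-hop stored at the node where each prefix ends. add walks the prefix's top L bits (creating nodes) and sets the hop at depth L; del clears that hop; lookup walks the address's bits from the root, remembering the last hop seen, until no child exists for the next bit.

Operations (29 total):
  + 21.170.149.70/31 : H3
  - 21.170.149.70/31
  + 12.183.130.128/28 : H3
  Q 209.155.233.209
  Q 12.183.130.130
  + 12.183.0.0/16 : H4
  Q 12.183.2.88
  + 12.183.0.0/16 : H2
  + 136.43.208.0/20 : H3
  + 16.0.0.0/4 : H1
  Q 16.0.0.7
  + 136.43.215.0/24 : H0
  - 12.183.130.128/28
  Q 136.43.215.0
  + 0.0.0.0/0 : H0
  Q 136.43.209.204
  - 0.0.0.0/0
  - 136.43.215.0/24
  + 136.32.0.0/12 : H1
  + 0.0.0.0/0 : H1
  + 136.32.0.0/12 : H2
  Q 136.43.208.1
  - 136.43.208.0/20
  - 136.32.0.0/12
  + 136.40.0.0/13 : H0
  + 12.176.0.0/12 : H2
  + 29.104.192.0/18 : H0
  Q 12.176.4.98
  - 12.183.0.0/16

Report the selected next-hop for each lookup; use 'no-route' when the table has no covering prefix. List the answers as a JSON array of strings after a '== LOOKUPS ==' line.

Trace:
  add 21.170.149.70/31 -> H3 at depth 31
  del 21.170.149.70/31 (clear depth 31)
  add 12.183.130.128/28 -> H3 at depth 28
  Q 209.155.233.209: descend ε ; hops seen [∅] ; pick no-route
  Q 12.183.130.130: descend 0000110010110111100000101000 ; hops seen [H3] ; pick H3
  add 12.183.0.0/16 -> H4 at depth 16
  Q 12.183.2.88: descend 0000110010110111 ; hops seen [H4] ; pick H4
  add 12.183.0.0/16 -> H2 at depth 16
  add 136.43.208.0/20 -> H3 at depth 20
  add 16.0.0.0/4 -> H1 at depth 4
  Q 16.0.0.7: descend 00010 ; hops seen [H1] ; pick H1
  add 136.43.215.0/24 -> H0 at depth 24
  del 12.183.130.128/28 (clear depth 28)
  Q 136.43.215.0: descend 100010000010101111010111 ; hops seen [H3,H0] ; pick H0
  add 0.0.0.0/0 -> H0 at depth 0
  Q 136.43.209.204: descend 100010000010101111010 ; hops seen [H0,H3] ; pick H3
  del 0.0.0.0/0 (clear depth 0)
  del 136.43.215.0/24 (clear depth 24)
  add 136.32.0.0/12 -> H1 at depth 12
  add 0.0.0.0/0 -> H1 at depth 0
  add 136.32.0.0/12 -> H2 at depth 12
  Q 136.43.208.1: descend 100010000010101111010 ; hops seen [H1,H2,H3] ; pick H3
  del 136.43.208.0/20 (clear depth 20)
  del 136.32.0.0/12 (clear depth 12)
  add 136.40.0.0/13 -> H0 at depth 13
  add 12.176.0.0/12 -> H2 at depth 12
  add 29.104.192.0/18 -> H0 at depth 18
  Q 12.176.4.98: descend 0000110010110 ; hops seen [H1,H2] ; pick H2
  del 12.183.0.0/16 (clear depth 16)

== LOOKUPS ==
["no-route","H3","H4","H1","H0","H3","H3","H2"]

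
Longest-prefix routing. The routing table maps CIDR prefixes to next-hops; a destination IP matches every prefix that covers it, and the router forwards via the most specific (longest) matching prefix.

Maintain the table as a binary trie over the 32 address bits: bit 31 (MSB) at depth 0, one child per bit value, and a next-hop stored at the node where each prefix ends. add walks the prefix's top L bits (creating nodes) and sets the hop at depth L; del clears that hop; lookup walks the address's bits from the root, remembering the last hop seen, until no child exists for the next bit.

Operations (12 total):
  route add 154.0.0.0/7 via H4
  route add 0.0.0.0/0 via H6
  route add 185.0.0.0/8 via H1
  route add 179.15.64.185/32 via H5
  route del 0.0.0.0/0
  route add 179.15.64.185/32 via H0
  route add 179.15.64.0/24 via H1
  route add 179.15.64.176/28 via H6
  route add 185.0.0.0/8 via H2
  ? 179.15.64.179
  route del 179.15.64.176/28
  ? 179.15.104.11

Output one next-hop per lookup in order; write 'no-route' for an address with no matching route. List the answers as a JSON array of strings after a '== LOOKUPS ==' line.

Apply in order:
  + 154.0.0.0/7 (H4) depth=7
  + 0.0.0.0/0 (H6) depth=0
  + 185.0.0.0/8 (H1) depth=8
  + 179.15.64.185/32 (H5) depth=32
  del 0.0.0.0/0 (clear depth 0)
  + 179.15.64.185/32 (H0) depth=32
  + 179.15.64.0/24 (H1) depth=24
  + 179.15.64.176/28 (H6) depth=28
  + 185.0.0.0/8 (H2) depth=8
  Q 179.15.64.179: descend 1011001100001111010000001011 ; hops seen [H1,H6] ; pick H6
  del 179.15.64.176/28 (clear depth 28)
  Q 179.15.104.11: descend 101100110000111101 ; hops seen [∅] ; pick no-route

== LOOKUPS ==
["H6","no-route"]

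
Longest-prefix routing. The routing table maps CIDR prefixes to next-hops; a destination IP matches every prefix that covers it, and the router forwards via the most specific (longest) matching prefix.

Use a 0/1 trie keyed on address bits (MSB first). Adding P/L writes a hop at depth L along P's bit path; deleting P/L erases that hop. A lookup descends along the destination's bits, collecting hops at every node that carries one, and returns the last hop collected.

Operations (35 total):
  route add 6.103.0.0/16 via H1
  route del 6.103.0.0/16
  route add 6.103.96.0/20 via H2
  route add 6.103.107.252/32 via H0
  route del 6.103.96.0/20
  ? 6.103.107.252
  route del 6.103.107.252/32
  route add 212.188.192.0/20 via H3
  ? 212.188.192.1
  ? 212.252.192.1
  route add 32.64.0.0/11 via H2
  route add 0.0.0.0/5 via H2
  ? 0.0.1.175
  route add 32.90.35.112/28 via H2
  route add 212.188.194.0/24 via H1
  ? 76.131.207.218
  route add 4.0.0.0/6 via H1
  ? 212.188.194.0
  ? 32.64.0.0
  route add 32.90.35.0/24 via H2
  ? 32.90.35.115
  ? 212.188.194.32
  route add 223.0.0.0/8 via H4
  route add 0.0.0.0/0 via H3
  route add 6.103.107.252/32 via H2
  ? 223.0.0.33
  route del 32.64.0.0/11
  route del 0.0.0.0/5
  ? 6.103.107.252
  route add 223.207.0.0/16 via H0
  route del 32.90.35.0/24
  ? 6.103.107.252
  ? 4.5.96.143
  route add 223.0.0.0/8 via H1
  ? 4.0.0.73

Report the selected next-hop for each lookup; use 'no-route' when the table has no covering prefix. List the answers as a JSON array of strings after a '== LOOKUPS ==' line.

Apply in order:
  add 6.103.0.0/16 -> H1 at depth 16
  - 6.103.0.0/16 clear@16
  add 6.103.96.0/20 -> H2 at depth 20
  add 6.103.107.252/32 -> H0 at depth 32
  - 6.103.96.0/20 clear@20
  Q 6.103.107.252: descend 00000110011001110110101111111100 ; hops seen [H0] ; pick H0
  - 6.103.107.252/32 clear@32
  add 212.188.192.0/20 -> H3 at depth 20
  Q 212.188.192.1: descend 11010100101111001100 ; hops seen [H3] ; pick H3
  Q 212.252.192.1: descend 110101001 ; hops seen [∅] ; pick no-route
  add 32.64.0.0/11 -> H2 at depth 11
  add 0.0.0.0/5 -> H2 at depth 5
  Q 0.0.1.175: descend 00000 ; hops seen [H2] ; pick H2
  add 32.90.35.112/28 -> H2 at depth 28
  add 212.188.194.0/24 -> H1 at depth 24
  Q 76.131.207.218: descend 0 ; hops seen [∅] ; pick no-route
  add 4.0.0.0/6 -> H1 at depth 6
  Q 212.188.194.0: descend 110101001011110011000010 ; hops seen [H3,H1] ; pick H1
  Q 32.64.0.0: descend 00100000010 ; hops seen [H2] ; pick H2
  add 32.90.35.0/24 -> H2 at depth 24
  Q 32.90.35.115: descend 0010000001011010001000110111 ; hops seen [H2,H2,H2] ; pick H2
  Q 212.188.194.32: descend 110101001011110011000010 ; hops seen [H3,H1] ; pick H1
  add 223.0.0.0/8 -> H4 at depth 8
  add 0.0.0.0/0 -> H3 at depth 0
  add 6.103.107.252/32 -> H2 at depth 32
  Q 223.0.0.33: descend 11011111 ; hops seen [H3,H4] ; pick H4
  - 32.64.0.0/11 clear@11
  - 0.0.0.0/5 clear@5
  Q 6.103.107.252: descend 00000110011001110110101111111100 ; hops seen [H3,H1,H2] ; pick H2
  add 223.207.0.0/16 -> H0 at depth 16
  - 32.90.35.0/24 clear@24
  Q 6.103.107.252: descend 00000110011001110110101111111100 ; hops seen [H3,H1,H2] ; pick H2
  Q 4.5.96.143: descend 000001 ; hops seen [H3,H1] ; pick H1
  add 223.0.0.0/8 -> H1 at depth 8
  Q 4.0.0.73: descend 000001 ; hops seen [H3,H1] ; pick H1

== LOOKUPS ==
["H0","H3","no-route","H2","no-route","H1","H2","H2","H1","H4","H2","H2","H1","H1"]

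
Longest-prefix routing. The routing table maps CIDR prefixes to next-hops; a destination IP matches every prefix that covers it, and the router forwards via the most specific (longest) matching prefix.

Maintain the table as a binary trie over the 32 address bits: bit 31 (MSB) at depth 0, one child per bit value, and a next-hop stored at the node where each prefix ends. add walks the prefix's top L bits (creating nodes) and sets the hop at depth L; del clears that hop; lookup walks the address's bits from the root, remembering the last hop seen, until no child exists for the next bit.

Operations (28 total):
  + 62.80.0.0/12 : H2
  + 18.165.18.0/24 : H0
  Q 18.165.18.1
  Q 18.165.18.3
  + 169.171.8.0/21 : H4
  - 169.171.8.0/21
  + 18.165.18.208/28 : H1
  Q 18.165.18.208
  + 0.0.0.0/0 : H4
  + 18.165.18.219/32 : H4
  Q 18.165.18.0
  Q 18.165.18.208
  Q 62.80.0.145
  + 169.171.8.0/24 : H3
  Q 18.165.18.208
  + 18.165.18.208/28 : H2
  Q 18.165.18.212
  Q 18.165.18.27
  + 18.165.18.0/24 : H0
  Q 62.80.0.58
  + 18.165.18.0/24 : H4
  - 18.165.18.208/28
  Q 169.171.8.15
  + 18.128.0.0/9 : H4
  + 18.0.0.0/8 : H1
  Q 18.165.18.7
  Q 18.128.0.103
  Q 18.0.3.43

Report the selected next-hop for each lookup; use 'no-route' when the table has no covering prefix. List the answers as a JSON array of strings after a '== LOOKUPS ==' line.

Trace:
  add 62.80.0.0/12 -> H2 at depth 12
  add 18.165.18.0/24 -> H0 at depth 24
  lookup 18.165.18.1: bits 000100101010010100010010 walk d0:-→d1:-→d2:-→d3:-→d4:-→d5:-→d6:-→d7:-→d8:-→d9:-→d10:-→d11:-→d12:-→d13:-→d14:-→d15:-→d16:-→d17:-→d18:-→d19:-→d20:-→d21:-→d22:-→d23:-→d24:H0 -> H0
  lookup 18.165.18.3: bits 000100101010010100010010 walk d0:-→d1:-→d2:-→d3:-→d4:-→d5:-→d6:-→d7:-→d8:-→d9:-→d10:-→d11:-→d12:-→d13:-→d14:-→d15:-→d16:-→d17:-→d18:-→d19:-→d20:-→d21:-→d22:-→d23:-→d24:H0 -> H0
  add 169.171.8.0/21 -> H4 at depth 21
  - 169.171.8.0/21 clear@21
  add 18.165.18.208/28 -> H1 at depth 28
  lookup 18.165.18.208: bits 0001001010100101000100101101 walk d0:-→d1:-→d2:-→d3:-→d4:-→d5:-→d6:-→d7:-→d8:-→d9:-→d10:-→d11:-→d12:-→d13:-→d14:-→d15:-→d16:-→d17:-→d18:-→d19:-→d20:-→d21:-→d22:-→d23:-→d24:H0→d25:-→d26:-→d27:-→d28:H1 -> H1
  add 0.0.0.0/0 -> H4 at depth 0
  add 18.165.18.219/32 -> H4 at depth 32
  lookup 18.165.18.0: bits 000100101010010100010010 walk d0:H4→d1:-→d2:-→d3:-→d4:-→d5:-→d6:-→d7:-→d8:-→d9:-→d10:-→d11:-→d12:-→d13:-→d14:-→d15:-→d16:-→d17:-→d18:-→d19:-→d20:-→d21:-→d22:-→d23:-→d24:H0 -> H0
  lookup 18.165.18.208: bits 0001001010100101000100101101 walk d0:H4→d1:-→d2:-→d3:-→d4:-→d5:-→d6:-→d7:-→d8:-→d9:-→d10:-→d11:-→d12:-→d13:-→d14:-→d15:-→d16:-→d17:-→d18:-→d19:-→d20:-→d21:-→d22:-→d23:-→d24:H0→d25:-→d26:-→d27:-→d28:H1 -> H1
  lookup 62.80.0.145: bits 001111100101 walk d0:H4→d1:-→d2:-→d3:-→d4:-→d5:-→d6:-→d7:-→d8:-→d9:-→d10:-→d11:-→d12:H2 -> H2
  add 169.171.8.0/24 -> H3 at depth 24
  lookup 18.165.18.208: bits 0001001010100101000100101101 walk d0:H4→d1:-→d2:-→d3:-→d4:-→d5:-→d6:-→d7:-→d8:-→d9:-→d10:-→d11:-→d12:-→d13:-→d14:-→d15:-→d16:-→d17:-→d18:-→d19:-→d20:-→d21:-→d22:-→d23:-→d24:H0→d25:-→d26:-→d27:-→d28:H1 -> H1
  add 18.165.18.208/28 -> H2 at depth 28
  lookup 18.165.18.212: bits 0001001010100101000100101101 walk d0:H4→d1:-→d2:-→d3:-→d4:-→d5:-→d6:-→d7:-→d8:-→d9:-→d10:-→d11:-→d12:-→d13:-→d14:-→d15:-→d16:-→d17:-→d18:-→d19:-→d20:-→d21:-→d22:-→d23:-→d24:H0→d25:-→d26:-→d27:-→d28:H2 -> H2
  lookup 18.165.18.27: bits 000100101010010100010010 walk d0:H4→d1:-→d2:-→d3:-→d4:-→d5:-→d6:-→d7:-→d8:-→d9:-→d10:-→d11:-→d12:-→d13:-→d14:-→d15:-→d16:-→d17:-→d18:-→d19:-→d20:-→d21:-→d22:-→d23:-→d24:H0 -> H0
  add 18.165.18.0/24 -> H0 at depth 24
  lookup 62.80.0.58: bits 001111100101 walk d0:H4→d1:-→d2:-→d3:-→d4:-→d5:-→d6:-→d7:-→d8:-→d9:-→d10:-→d11:-→d12:H2 -> H2
  add 18.165.18.0/24 -> H4 at depth 24
  - 18.165.18.208/28 clear@28
  lookup 169.171.8.15: bits 101010011010101100001000 walk d0:H4→d1:-→d2:-→d3:-→d4:-→d5:-→d6:-→d7:-→d8:-→d9:-→d10:-→d11:-→d12:-→d13:-→d14:-→d15:-→d16:-→d17:-→d18:-→d19:-→d20:-→d21:-→d22:-→d23:-→d24:H3 -> H3
  add 18.128.0.0/9 -> H4 at depth 9
  add 18.0.0.0/8 -> H1 at depth 8
  lookup 18.165.18.7: bits 000100101010010100010010 walk d0:H4→d1:-→d2:-→d3:-→d4:-→d5:-→d6:-→d7:-→d8:H1→d9:H4→d10:-→d11:-→d12:-→d13:-→d14:-→d15:-→d16:-→d17:-→d18:-→d19:-→d20:-→d21:-→d22:-→d23:-→d24:H4 -> H4
  lookup 18.128.0.103: bits 0001001010 walk d0:H4→d1:-→d2:-→d3:-→d4:-→d5:-→d6:-→d7:-→d8:H1→d9:H4→d10:- -> H4
  lookup 18.0.3.43: bits 00010010 walk d0:H4→d1:-→d2:-→d3:-→d4:-→d5:-→d6:-→d7:-→d8:H1 -> H1

== LOOKUPS ==
["H0","H0","H1","H0","H1","H2","H1","H2","H0","H2","H3","H4","H4","H1"]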